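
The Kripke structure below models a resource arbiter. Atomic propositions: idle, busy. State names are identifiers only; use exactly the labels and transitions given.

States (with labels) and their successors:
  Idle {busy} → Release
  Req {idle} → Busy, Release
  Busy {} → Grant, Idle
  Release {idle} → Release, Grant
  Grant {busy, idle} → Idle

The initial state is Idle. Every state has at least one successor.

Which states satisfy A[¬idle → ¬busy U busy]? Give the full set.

{Idle, Busy, Grant}

States satisfying ¬idle → ¬busy: {Req, Busy, Release, Grant}.
States satisfying busy: {Idle, Grant}.
States satisfying A[¬idle → ¬busy U busy]: {Idle, Busy, Grant}.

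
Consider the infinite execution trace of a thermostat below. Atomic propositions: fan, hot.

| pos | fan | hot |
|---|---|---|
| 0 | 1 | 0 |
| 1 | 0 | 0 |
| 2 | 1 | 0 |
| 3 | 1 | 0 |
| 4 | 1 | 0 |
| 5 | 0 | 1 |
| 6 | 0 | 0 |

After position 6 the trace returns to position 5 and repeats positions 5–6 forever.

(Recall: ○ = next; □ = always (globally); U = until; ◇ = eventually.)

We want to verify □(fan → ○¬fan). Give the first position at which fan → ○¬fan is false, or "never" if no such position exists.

Check fan → ○¬fan at each position in order: 0 ✓, 1 ✓.
At position 2 the labels are {fan} and the next position 3 has {fan}, so fan → ○¬fan is false there. This is the first violation.

2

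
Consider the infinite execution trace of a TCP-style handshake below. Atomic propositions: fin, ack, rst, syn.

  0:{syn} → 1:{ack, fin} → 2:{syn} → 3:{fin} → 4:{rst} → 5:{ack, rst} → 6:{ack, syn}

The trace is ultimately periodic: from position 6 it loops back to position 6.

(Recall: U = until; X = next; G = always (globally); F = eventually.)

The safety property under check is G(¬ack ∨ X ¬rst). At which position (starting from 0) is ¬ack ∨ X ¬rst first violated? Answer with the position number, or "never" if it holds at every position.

¬ack ∨ X ¬rst holds at every position 0..6, and those are all the positions the trace ever visits, so the invariant G(¬ack ∨ X ¬rst) is never violated.

never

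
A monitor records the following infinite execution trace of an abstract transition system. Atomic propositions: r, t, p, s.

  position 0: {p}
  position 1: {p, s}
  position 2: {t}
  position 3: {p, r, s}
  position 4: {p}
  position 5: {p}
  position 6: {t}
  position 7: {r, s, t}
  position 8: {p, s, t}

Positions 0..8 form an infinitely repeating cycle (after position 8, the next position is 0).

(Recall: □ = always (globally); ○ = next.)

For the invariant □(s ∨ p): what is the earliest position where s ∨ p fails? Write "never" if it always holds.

Check s ∨ p at each position in order: 0 ✓, 1 ✓.
At position 2 the labels are {t}, so s ∨ p is false there. This is the first violation.

2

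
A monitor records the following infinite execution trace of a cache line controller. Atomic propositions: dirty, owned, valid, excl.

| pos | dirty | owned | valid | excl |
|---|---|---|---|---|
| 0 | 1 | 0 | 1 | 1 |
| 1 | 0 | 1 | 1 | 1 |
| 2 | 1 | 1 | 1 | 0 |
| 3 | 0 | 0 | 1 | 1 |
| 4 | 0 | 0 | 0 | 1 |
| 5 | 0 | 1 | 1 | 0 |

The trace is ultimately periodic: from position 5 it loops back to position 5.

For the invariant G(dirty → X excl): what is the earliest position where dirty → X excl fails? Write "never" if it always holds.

never

dirty → X excl holds at every position 0..5, and those are all the positions the trace ever visits, so the invariant G(dirty → X excl) is never violated.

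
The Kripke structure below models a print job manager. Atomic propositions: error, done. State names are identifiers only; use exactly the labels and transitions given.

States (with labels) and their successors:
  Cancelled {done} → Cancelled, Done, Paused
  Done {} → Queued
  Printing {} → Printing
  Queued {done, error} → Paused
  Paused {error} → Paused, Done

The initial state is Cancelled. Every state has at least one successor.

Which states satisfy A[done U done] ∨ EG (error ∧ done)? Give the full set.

States satisfying done: {Cancelled, Queued}.
States satisfying A[done U done]: {Cancelled, Queued}.
States satisfying error ∧ done: {Queued}.
States satisfying EG (error ∧ done): ∅.
States satisfying A[done U done] ∨ EG (error ∧ done): {Cancelled, Queued}.

{Cancelled, Queued}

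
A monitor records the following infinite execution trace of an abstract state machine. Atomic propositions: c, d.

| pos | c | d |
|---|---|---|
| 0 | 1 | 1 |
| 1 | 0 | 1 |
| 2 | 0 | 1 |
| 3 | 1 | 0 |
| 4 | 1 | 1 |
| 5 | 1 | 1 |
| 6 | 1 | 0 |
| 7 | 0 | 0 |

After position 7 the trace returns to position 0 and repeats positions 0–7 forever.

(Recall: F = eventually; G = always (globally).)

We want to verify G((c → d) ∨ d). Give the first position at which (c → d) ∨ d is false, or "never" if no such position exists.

Check (c → d) ∨ d at each position in order: 0 ✓, 1 ✓, 2 ✓.
At position 3 the labels are {c}, so (c → d) ∨ d is false there. This is the first violation.

3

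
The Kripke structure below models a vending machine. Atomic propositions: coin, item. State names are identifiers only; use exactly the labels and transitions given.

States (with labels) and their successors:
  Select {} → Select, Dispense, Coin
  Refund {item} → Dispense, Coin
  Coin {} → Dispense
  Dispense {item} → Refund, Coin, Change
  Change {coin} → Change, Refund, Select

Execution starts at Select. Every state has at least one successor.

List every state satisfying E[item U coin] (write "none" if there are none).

{Refund, Dispense, Change}

States satisfying item: {Refund, Dispense}.
States satisfying coin: {Change}.
States satisfying E[item U coin]: {Refund, Dispense, Change}.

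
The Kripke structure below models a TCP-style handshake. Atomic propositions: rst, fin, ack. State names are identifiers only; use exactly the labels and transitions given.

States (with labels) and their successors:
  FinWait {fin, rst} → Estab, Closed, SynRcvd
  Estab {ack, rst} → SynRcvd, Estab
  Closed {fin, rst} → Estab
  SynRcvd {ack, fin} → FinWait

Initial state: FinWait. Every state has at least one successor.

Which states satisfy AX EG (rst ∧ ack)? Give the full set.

{Closed}

States satisfying EG (rst ∧ ack): {Estab}.
States satisfying AX EG (rst ∧ ack): {Closed}.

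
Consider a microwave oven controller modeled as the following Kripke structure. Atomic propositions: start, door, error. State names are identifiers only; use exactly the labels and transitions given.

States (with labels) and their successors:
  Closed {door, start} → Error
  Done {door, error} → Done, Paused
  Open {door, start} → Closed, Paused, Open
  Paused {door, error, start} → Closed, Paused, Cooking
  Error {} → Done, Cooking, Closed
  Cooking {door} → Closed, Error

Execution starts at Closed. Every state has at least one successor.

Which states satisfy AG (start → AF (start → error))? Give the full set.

States satisfying start → AF (start → error): {Closed, Done, Paused, Error, Cooking}.
States satisfying AG (start → AF (start → error)): {Closed, Done, Paused, Error, Cooking}.

{Closed, Done, Paused, Error, Cooking}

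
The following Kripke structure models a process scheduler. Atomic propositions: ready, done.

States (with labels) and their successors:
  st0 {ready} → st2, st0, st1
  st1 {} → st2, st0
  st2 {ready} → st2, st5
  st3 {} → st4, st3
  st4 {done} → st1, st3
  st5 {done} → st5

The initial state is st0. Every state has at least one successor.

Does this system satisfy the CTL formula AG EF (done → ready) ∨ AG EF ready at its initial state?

Does not hold

States satisfying EF (done → ready): {st0, st1, st2, st3, st4}.
States satisfying AG EF (done → ready): ∅.
States satisfying EF ready: {st0, st1, st2, st3, st4}.
States satisfying AG EF ready: ∅.
States satisfying AG EF (done → ready) ∨ AG EF ready: ∅.
st0 ∉ Sat(AG EF (done → ready) ∨ AG EF ready).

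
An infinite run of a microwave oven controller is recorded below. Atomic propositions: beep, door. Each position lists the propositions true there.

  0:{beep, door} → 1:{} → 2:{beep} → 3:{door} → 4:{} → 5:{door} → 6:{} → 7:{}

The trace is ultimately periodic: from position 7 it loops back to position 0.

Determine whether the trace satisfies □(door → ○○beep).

Does not hold

door → ○○beep must hold at every position from 0 onward. It fails at position 3, so □(door → ○○beep) is false.
Positions where door holds: 0, 3, 5.
Check ○○beep at each: 0→ok, 3→fails, 5→fails.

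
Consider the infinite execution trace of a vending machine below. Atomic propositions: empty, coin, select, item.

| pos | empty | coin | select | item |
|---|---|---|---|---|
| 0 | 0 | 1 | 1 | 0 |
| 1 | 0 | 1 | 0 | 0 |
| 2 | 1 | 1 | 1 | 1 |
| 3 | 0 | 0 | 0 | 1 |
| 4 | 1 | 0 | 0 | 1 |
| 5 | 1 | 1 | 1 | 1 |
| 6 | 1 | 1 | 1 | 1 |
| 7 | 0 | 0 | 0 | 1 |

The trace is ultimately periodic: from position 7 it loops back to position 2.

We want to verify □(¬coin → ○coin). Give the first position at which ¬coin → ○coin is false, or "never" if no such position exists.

3

Check ¬coin → ○coin at each position in order: 0 ✓, 1 ✓, 2 ✓.
At position 3 the labels are {item} and the next position 4 has {empty, item}, so ¬coin → ○coin is false there. This is the first violation.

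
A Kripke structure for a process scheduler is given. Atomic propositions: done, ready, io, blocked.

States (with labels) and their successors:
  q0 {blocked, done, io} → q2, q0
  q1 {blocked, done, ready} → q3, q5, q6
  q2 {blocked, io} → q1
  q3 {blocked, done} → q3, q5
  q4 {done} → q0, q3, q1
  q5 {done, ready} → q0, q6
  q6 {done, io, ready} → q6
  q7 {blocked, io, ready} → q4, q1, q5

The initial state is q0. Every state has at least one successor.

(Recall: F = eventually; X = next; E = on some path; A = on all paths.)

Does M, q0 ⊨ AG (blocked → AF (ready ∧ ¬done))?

States satisfying blocked → AF (ready ∧ ¬done): {q4, q5, q6, q7}.
States satisfying AG (blocked → AF (ready ∧ ¬done)): {q6}.
q0 is reachable from q0 and violates blocked → AF (ready ∧ ¬done), so AG fails at q0.
q0 ∉ Sat(AG (blocked → AF (ready ∧ ¬done))).

No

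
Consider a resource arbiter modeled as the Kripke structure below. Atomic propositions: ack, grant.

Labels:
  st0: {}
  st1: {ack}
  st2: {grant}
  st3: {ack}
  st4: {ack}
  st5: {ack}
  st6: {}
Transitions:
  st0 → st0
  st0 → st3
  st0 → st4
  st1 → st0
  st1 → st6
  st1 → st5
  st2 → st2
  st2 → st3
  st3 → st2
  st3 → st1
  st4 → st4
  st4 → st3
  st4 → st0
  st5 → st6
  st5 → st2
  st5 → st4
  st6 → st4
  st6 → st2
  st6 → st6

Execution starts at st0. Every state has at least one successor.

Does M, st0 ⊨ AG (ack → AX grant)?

No

States satisfying ack → AX grant: {st0, st2, st6}.
States satisfying AG (ack → AX grant): ∅.
st1 is reachable from st0 and violates ack → AX grant, so AG fails at st0.
st0 ∉ Sat(AG (ack → AX grant)).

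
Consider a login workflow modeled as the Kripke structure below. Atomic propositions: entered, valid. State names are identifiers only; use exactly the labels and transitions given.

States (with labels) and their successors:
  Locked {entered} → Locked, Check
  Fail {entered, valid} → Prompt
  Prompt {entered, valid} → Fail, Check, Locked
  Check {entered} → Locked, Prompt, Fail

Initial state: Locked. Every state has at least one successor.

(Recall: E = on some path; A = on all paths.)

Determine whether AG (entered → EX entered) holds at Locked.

States satisfying entered → EX entered: {Locked, Fail, Prompt, Check}.
States satisfying AG (entered → EX entered): {Locked, Fail, Prompt, Check}.
Every state reachable from Locked satisfies entered → EX entered.
Locked ∈ Sat(AG (entered → EX entered)).

Yes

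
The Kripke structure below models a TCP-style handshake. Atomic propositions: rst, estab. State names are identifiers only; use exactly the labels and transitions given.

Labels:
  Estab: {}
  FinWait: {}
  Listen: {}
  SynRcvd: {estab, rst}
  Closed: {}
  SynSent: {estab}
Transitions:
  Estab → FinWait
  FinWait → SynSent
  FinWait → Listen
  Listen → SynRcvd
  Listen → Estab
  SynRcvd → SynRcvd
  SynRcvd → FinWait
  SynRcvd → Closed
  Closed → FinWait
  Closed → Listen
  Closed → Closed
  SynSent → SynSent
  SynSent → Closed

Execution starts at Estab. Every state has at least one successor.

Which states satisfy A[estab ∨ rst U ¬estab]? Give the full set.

{Estab, FinWait, Listen, Closed}

States satisfying estab ∨ rst: {SynRcvd, SynSent}.
States satisfying ¬estab: {Estab, FinWait, Listen, Closed}.
States satisfying A[estab ∨ rst U ¬estab]: {Estab, FinWait, Listen, Closed}.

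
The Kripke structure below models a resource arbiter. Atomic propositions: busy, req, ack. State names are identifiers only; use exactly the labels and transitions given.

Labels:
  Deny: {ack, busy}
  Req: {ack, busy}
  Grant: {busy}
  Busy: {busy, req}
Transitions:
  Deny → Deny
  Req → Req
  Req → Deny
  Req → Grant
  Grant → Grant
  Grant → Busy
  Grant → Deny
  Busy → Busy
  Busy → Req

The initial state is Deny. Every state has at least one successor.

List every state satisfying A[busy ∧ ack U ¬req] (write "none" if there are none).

States satisfying busy ∧ ack: {Deny, Req}.
States satisfying ¬req: {Deny, Req, Grant}.
States satisfying A[busy ∧ ack U ¬req]: {Deny, Req, Grant}.

{Deny, Req, Grant}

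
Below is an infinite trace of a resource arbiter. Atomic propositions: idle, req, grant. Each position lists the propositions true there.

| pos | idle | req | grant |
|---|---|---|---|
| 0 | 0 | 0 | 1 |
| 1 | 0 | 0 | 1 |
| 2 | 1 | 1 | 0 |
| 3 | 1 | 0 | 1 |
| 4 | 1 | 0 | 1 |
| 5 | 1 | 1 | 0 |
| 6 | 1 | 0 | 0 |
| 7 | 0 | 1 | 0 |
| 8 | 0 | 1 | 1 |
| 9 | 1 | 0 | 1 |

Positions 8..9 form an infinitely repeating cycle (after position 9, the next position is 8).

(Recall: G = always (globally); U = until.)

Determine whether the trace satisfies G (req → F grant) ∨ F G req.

Holds

req → F grant holds at every position 0..9, and those are all positions ever visited, so G (req → F grant) holds.
Positions where req holds: 2, 5, 7, 8.
Check F grant at each: 2→ok, 5→ok, 7→ok, 8→ok.
G req is false at every position 0..9, so it never becomes true and F G req fails.
At position 0: G (req → F grant) is true; F G req is false; so G (req → F grant) ∨ F G req is true.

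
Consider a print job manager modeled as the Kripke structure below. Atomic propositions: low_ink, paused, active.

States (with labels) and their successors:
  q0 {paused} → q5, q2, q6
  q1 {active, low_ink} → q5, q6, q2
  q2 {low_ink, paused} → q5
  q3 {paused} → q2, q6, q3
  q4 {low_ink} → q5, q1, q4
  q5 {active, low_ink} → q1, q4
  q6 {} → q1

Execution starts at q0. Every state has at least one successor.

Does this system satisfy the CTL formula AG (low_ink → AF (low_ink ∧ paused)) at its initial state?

Violated

States satisfying low_ink → AF (low_ink ∧ paused): {q0, q2, q3, q6}.
States satisfying AG (low_ink → AF (low_ink ∧ paused)): ∅.
q1 is reachable from q0 and violates low_ink → AF (low_ink ∧ paused), so AG fails at q0.
q0 ∉ Sat(AG (low_ink → AF (low_ink ∧ paused))).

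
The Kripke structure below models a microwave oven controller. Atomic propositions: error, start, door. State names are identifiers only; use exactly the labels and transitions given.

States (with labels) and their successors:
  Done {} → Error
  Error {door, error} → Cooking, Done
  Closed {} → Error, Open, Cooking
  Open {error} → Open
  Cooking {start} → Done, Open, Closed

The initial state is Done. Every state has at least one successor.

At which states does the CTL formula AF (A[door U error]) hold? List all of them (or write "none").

States satisfying A[door U error]: {Error, Open}.
States satisfying AF (A[door U error]): {Done, Error, Open}.

{Done, Error, Open}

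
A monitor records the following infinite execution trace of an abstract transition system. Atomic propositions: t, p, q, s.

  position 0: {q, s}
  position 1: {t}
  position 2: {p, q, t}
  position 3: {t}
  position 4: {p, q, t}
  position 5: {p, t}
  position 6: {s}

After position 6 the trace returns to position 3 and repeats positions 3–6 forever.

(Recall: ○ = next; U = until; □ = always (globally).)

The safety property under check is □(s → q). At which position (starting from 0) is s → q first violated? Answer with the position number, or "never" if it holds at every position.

Check s → q at each position in order: 0 ✓, 1 ✓, 2 ✓, 3 ✓, 4 ✓, 5 ✓.
At position 6 the labels are {s}, so s → q is false there. This is the first violation.

6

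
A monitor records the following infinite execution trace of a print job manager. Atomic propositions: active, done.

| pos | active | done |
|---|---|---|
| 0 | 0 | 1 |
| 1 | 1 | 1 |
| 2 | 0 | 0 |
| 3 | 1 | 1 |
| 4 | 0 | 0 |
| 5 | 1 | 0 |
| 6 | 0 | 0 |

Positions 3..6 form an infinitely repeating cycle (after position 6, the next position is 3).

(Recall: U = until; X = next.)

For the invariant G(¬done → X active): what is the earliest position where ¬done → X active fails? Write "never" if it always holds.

5

Check ¬done → X active at each position in order: 0 ✓, 1 ✓, 2 ✓, 3 ✓, 4 ✓.
At position 5 the labels are {active} and the next position 6 has {}, so ¬done → X active is false there. This is the first violation.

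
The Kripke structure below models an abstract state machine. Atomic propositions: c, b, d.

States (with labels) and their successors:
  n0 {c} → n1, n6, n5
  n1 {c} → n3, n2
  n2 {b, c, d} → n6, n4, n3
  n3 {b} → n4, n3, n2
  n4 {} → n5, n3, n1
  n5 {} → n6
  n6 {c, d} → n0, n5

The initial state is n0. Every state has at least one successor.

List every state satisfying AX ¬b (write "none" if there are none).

{n0, n5, n6}

States satisfying ¬b: {n0, n1, n4, n5, n6}.
States satisfying AX ¬b: {n0, n5, n6}.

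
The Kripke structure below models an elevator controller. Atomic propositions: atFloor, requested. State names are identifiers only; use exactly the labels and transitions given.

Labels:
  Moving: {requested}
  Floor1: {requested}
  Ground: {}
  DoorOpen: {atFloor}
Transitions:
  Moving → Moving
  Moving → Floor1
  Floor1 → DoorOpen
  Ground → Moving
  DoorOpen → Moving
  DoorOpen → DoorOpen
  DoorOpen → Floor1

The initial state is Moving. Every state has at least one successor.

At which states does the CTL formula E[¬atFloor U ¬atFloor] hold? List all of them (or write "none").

{Moving, Floor1, Ground}

States satisfying ¬atFloor: {Moving, Floor1, Ground}.
States satisfying E[¬atFloor U ¬atFloor]: {Moving, Floor1, Ground}.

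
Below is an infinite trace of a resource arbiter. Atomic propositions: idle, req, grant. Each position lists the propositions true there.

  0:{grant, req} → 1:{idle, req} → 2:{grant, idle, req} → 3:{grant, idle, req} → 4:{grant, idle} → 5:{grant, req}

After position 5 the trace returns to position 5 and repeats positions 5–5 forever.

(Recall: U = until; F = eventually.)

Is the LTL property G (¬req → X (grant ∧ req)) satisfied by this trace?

Satisfied

¬req → X (grant ∧ req) holds at every position 0..5, and those are all positions ever visited, so G (¬req → X (grant ∧ req)) holds.
Positions where ¬req holds: 4.
Check X (grant ∧ req) at each: 4→ok.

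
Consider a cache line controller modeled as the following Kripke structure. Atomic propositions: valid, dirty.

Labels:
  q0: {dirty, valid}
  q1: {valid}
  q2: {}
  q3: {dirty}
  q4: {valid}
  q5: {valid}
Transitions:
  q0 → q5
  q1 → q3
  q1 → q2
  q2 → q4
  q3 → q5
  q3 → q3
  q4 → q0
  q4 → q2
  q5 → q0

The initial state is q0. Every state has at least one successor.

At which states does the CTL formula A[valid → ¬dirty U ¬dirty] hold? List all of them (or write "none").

{q1, q2, q4, q5}

States satisfying valid → ¬dirty: {q1, q2, q3, q4, q5}.
States satisfying ¬dirty: {q1, q2, q4, q5}.
States satisfying A[valid → ¬dirty U ¬dirty]: {q1, q2, q4, q5}.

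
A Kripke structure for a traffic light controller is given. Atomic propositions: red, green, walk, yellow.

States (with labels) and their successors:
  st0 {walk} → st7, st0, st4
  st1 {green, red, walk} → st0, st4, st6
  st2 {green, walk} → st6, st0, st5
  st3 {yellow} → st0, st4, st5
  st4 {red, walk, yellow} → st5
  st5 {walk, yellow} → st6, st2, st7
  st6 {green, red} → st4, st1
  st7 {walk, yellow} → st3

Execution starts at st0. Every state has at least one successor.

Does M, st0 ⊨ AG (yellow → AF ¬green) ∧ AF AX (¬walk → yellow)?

Satisfied

States satisfying yellow → AF ¬green: {st0, st1, st2, st3, st4, st5, st6, st7}.
States satisfying AG (yellow → AF ¬green): {st0, st1, st2, st3, st4, st5, st6, st7}.
States satisfying AX (¬walk → yellow): {st0, st3, st4, st6, st7}.
States satisfying AF AX (¬walk → yellow): {st0, st1, st3, st4, st6, st7}.
States satisfying AG (yellow → AF ¬green) ∧ AF AX (¬walk → yellow): {st0, st1, st3, st4, st6, st7}.
st0 ∈ Sat(AG (yellow → AF ¬green) ∧ AF AX (¬walk → yellow)).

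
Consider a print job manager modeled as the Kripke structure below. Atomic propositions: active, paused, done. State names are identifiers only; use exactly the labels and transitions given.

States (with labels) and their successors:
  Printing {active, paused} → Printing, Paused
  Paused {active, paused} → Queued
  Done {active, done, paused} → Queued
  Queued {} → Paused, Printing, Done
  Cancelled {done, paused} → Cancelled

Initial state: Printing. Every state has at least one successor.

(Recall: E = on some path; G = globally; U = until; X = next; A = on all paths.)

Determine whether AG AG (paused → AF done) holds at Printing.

States satisfying AG (paused → AF done): {Cancelled}.
States satisfying AG AG (paused → AF done): {Cancelled}.
Done is reachable from Printing and violates AG (paused → AF done), so AG fails at Printing.
Printing ∉ Sat(AG AG (paused → AF done)).

No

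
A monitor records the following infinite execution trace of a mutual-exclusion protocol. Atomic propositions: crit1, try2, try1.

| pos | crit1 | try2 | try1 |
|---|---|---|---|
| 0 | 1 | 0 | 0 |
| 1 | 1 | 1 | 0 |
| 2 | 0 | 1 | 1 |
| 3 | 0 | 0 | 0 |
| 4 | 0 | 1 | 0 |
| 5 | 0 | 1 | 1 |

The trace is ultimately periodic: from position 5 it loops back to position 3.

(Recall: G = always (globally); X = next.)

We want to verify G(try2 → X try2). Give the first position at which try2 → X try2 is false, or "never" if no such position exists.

Check try2 → X try2 at each position in order: 0 ✓, 1 ✓.
At position 2 the labels are {try1, try2} and the next position 3 has {}, so try2 → X try2 is false there. This is the first violation.

2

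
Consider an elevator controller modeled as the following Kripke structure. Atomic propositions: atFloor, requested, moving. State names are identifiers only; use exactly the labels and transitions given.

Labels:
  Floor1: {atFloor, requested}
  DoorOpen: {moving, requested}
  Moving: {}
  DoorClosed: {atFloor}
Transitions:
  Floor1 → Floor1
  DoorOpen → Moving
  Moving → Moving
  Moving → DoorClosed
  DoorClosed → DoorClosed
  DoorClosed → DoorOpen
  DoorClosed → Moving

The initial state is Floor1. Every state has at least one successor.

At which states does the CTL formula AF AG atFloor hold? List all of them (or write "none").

{Floor1}

States satisfying AG atFloor: {Floor1}.
States satisfying AF AG atFloor: {Floor1}.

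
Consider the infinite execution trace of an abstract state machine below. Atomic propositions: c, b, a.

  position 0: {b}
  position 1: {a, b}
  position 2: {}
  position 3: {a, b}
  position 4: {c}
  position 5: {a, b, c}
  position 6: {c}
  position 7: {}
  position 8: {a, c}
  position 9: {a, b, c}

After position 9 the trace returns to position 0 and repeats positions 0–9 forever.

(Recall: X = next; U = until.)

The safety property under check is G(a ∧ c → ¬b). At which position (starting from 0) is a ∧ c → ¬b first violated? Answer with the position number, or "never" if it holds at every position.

5

Check a ∧ c → ¬b at each position in order: 0 ✓, 1 ✓, 2 ✓, 3 ✓, 4 ✓.
At position 5 the labels are {a, b, c}, so a ∧ c → ¬b is false there. This is the first violation.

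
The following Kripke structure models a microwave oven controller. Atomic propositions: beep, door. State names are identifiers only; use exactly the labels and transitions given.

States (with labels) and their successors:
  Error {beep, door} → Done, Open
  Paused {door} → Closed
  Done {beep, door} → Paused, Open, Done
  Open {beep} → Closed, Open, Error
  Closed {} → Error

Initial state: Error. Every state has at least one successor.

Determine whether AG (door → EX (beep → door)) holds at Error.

Holds

States satisfying door → EX (beep → door): {Error, Paused, Done, Open, Closed}.
States satisfying AG (door → EX (beep → door)): {Error, Paused, Done, Open, Closed}.
Every state reachable from Error satisfies door → EX (beep → door).
Error ∈ Sat(AG (door → EX (beep → door))).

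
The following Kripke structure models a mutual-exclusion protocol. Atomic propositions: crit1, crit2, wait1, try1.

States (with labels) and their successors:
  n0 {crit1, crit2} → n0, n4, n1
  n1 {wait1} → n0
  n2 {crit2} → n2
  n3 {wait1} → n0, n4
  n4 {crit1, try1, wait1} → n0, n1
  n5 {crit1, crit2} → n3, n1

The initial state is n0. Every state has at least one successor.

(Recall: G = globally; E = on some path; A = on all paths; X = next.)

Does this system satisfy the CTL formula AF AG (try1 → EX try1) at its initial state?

States satisfying AG (try1 → EX try1): {n2}.
States satisfying AF AG (try1 → EX try1): {n2}.
There is a path from n0 along which AG (try1 → EX try1) never holds.
n0 ∉ Sat(AF AG (try1 → EX try1)).

Violated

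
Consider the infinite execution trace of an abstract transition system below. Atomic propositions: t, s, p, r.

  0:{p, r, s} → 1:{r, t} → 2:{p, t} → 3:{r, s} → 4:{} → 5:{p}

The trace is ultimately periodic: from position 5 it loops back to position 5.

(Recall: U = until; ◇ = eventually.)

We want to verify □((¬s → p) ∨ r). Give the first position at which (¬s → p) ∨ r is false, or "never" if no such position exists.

4

Check (¬s → p) ∨ r at each position in order: 0 ✓, 1 ✓, 2 ✓, 3 ✓.
At position 4 the labels are {}, so (¬s → p) ∨ r is false there. This is the first violation.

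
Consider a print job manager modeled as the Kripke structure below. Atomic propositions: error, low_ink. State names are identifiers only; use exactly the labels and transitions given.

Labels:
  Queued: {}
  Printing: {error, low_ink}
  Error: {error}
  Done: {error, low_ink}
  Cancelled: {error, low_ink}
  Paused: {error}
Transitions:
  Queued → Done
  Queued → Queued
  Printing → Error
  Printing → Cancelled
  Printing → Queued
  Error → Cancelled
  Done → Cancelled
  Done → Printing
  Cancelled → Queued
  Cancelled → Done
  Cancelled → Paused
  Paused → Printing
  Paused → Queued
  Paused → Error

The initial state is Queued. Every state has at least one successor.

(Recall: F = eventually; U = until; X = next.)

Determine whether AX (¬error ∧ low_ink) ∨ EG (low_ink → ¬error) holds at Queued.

Yes

States satisfying ¬error ∧ low_ink: ∅.
States satisfying AX (¬error ∧ low_ink): ∅.
States satisfying low_ink → ¬error: {Queued, Error, Paused}.
States satisfying EG (low_ink → ¬error): {Queued, Paused}.
States satisfying AX (¬error ∧ low_ink) ∨ EG (low_ink → ¬error): {Queued, Paused}.
Queued ∈ Sat(AX (¬error ∧ low_ink) ∨ EG (low_ink → ¬error)).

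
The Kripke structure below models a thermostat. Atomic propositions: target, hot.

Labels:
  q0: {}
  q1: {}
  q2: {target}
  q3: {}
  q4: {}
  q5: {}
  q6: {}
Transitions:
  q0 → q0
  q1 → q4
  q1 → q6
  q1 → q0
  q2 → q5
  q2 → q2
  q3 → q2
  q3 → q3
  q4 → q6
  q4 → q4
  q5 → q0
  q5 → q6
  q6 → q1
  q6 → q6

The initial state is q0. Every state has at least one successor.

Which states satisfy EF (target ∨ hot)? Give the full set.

States satisfying target ∨ hot: {q2}.
States satisfying EF (target ∨ hot): {q2, q3}.

{q2, q3}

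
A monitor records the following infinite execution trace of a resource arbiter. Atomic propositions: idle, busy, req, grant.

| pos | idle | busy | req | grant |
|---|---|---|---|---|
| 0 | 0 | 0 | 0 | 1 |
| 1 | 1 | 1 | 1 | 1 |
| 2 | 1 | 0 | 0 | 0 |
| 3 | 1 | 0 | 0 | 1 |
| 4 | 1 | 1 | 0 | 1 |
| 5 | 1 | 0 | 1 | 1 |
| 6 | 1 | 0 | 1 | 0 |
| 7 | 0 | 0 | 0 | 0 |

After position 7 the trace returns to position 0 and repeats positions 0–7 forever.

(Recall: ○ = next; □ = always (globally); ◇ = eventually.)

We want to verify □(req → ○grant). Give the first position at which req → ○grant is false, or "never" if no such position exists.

Check req → ○grant at each position in order: 0 ✓.
At position 1 the labels are {busy, grant, idle, req} and the next position 2 has {idle}, so req → ○grant is false there. This is the first violation.

1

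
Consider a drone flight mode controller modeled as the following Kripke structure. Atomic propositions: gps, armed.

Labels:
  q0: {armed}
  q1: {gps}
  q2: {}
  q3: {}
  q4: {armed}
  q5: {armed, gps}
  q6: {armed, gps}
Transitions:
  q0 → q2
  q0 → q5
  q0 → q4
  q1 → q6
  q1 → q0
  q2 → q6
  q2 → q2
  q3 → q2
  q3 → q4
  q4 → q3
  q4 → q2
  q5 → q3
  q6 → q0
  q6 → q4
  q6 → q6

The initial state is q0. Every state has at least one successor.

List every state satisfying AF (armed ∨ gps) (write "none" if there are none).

{q0, q1, q4, q5, q6}

States satisfying armed ∨ gps: {q0, q1, q4, q5, q6}.
States satisfying AF (armed ∨ gps): {q0, q1, q4, q5, q6}.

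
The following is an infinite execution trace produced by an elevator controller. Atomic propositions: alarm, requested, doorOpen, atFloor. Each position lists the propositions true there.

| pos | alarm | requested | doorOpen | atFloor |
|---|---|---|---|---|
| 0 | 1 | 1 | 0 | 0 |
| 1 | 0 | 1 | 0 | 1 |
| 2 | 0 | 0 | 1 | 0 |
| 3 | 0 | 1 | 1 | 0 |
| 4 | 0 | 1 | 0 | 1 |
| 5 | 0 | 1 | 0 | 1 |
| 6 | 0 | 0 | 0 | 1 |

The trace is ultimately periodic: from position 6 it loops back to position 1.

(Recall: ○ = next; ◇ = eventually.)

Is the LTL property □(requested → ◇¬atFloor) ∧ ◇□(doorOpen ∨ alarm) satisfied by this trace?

No

requested → ◇¬atFloor holds at every position 0..6, and those are all positions ever visited, so □(requested → ◇¬atFloor) holds.
Positions where requested holds: 0, 1, 3, 4, 5.
Check ◇¬atFloor at each: 0→ok, 1→ok, 3→ok, 4→ok, 5→ok.
□(doorOpen ∨ alarm) is false at every position 0..6, so it never becomes true and ◇□(doorOpen ∨ alarm) fails.
At position 0: □(requested → ◇¬atFloor) is true; ◇□(doorOpen ∨ alarm) is false; so □(requested → ◇¬atFloor) ∧ ◇□(doorOpen ∨ alarm) is false.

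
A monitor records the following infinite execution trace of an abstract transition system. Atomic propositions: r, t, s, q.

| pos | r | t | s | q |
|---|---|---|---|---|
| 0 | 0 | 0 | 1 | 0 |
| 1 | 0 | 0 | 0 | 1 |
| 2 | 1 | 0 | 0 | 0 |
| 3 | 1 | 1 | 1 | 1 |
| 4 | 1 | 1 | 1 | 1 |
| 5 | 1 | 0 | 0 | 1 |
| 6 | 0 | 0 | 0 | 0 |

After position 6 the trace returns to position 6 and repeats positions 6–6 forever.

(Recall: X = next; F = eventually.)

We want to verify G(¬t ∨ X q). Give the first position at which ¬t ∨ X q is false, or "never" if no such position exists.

¬t ∨ X q holds at every position 0..6, and those are all the positions the trace ever visits, so the invariant G(¬t ∨ X q) is never violated.

never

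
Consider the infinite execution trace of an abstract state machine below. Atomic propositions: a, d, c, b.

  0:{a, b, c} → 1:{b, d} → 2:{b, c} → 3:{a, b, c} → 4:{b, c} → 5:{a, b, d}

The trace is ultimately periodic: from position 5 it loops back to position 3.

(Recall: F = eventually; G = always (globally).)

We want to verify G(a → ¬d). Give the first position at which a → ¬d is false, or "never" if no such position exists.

5

Check a → ¬d at each position in order: 0 ✓, 1 ✓, 2 ✓, 3 ✓, 4 ✓.
At position 5 the labels are {a, b, d}, so a → ¬d is false there. This is the first violation.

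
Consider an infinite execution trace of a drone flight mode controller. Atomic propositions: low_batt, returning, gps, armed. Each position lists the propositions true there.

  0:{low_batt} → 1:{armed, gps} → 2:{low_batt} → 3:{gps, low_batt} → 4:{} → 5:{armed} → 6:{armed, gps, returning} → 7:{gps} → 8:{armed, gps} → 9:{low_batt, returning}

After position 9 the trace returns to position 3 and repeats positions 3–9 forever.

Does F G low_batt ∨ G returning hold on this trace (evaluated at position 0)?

G low_batt is false at every position 0..9, so it never becomes true and F G low_batt fails.
returning must hold at every position from 0 onward. It fails at position 0, so G returning is false.
At position 0: F G low_batt is false; G returning is false; so F G low_batt ∨ G returning is false.

Violated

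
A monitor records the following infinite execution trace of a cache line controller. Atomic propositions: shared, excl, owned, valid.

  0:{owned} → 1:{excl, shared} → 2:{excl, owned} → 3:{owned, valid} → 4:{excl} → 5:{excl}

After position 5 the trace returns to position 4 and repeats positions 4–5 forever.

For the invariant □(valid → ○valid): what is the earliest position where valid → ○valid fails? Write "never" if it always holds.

Check valid → ○valid at each position in order: 0 ✓, 1 ✓, 2 ✓.
At position 3 the labels are {owned, valid} and the next position 4 has {excl}, so valid → ○valid is false there. This is the first violation.

3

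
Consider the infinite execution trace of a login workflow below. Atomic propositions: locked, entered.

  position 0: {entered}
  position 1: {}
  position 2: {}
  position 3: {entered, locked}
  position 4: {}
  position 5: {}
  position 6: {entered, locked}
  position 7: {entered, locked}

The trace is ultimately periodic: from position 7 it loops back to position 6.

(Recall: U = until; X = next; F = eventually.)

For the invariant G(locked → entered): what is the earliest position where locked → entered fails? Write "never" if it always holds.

never

locked → entered holds at every position 0..7, and those are all the positions the trace ever visits, so the invariant G(locked → entered) is never violated.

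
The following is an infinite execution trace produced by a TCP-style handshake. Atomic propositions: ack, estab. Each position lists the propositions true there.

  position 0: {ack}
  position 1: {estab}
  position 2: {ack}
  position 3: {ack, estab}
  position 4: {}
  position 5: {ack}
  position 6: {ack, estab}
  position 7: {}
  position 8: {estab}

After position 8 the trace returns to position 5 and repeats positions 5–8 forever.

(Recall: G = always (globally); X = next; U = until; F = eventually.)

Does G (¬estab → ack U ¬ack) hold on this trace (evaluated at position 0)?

Holds

¬estab → ack U ¬ack holds at every position 0..8, and those are all positions ever visited, so G (¬estab → ack U ¬ack) holds.
Positions where ¬estab holds: 0, 2, 4, 5, 7.
Check ack U ¬ack at each: 0→ok, 2→ok, 4→ok, 5→ok, 7→ok.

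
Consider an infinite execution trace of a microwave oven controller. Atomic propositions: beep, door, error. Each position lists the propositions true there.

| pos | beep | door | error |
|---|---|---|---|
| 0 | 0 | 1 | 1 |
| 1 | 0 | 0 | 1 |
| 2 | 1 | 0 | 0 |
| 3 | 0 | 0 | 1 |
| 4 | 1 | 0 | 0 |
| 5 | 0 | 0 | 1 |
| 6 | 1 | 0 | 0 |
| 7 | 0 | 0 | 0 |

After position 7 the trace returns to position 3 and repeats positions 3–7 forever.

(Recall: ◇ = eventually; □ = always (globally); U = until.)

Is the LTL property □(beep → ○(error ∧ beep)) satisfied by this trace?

beep → ○(error ∧ beep) must hold at every position from 0 onward. It fails at position 2, so □(beep → ○(error ∧ beep)) is false.
Positions where beep holds: 2, 4, 6.
Check ○(error ∧ beep) at each: 2→fails, 4→fails, 6→fails.

Violated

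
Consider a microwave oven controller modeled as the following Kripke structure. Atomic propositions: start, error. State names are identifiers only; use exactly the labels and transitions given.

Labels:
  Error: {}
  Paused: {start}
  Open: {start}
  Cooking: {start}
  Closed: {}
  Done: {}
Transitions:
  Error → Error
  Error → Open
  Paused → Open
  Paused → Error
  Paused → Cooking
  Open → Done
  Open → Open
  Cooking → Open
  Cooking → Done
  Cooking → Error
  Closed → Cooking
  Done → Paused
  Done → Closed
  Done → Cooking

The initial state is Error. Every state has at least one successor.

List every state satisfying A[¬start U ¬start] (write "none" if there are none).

{Error, Closed, Done}

States satisfying ¬start: {Error, Closed, Done}.
States satisfying A[¬start U ¬start]: {Error, Closed, Done}.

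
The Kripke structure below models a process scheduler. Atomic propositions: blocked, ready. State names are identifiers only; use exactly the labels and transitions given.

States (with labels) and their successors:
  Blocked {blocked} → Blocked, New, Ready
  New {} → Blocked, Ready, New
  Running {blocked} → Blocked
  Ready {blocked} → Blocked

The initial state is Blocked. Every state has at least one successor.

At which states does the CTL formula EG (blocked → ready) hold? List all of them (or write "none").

{New}

States satisfying blocked → ready: {New}.
States satisfying EG (blocked → ready): {New}.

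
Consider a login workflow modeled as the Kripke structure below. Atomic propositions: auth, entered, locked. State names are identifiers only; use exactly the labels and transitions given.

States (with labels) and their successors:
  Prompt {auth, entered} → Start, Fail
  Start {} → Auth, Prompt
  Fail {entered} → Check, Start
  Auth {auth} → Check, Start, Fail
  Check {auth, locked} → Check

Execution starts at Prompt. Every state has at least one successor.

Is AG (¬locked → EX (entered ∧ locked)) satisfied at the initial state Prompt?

States satisfying ¬locked → EX (entered ∧ locked): {Check}.
States satisfying AG (¬locked → EX (entered ∧ locked)): {Check}.
Auth is reachable from Prompt and violates ¬locked → EX (entered ∧ locked), so AG fails at Prompt.
Prompt ∉ Sat(AG (¬locked → EX (entered ∧ locked))).

Violated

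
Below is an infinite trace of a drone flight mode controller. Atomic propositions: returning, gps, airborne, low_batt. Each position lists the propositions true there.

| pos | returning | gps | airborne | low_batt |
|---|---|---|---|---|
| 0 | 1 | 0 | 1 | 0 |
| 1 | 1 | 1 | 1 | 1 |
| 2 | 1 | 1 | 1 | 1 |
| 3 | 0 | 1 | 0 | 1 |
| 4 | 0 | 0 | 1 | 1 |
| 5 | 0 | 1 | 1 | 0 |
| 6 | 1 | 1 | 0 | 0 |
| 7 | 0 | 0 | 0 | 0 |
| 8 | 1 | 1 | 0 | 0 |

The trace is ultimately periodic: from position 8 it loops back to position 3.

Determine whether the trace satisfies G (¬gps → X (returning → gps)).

Holds

¬gps → X (returning → gps) holds at every position 0..8, and those are all positions ever visited, so G (¬gps → X (returning → gps)) holds.
Positions where ¬gps holds: 0, 4, 7.
Check X (returning → gps) at each: 0→ok, 4→ok, 7→ok.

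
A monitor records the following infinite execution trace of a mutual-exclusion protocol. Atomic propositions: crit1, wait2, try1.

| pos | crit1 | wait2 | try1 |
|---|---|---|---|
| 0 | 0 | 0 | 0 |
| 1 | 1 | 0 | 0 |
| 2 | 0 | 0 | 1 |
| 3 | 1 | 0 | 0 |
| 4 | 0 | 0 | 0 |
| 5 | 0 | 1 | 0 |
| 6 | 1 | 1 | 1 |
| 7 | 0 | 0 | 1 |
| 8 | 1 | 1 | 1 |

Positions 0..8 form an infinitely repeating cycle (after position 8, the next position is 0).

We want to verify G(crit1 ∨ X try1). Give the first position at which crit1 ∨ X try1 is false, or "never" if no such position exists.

0

At position 0 the labels are {} and the next position 1 has {crit1}, so crit1 ∨ X try1 is false there. This is the first violation.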